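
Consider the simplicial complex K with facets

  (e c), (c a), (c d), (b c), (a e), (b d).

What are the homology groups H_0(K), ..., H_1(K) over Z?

H_0 = Z,  H_1 = Z^2.

Order the vertices as a < b < c < d < e. Listing each simplex with vertices in this order, K has dimension 1 with simplices:

  0-simplices (5): a, b, c, d, e
  1-simplices (6): ac, ae, bc, bd, cd, ce

so the chain groups are C_0 ≅ Z^5, C_1 ≅ Z^6.

∂_1: C_1 → C_0 maps an edge to its endpoints' difference, ∂[p,q] = q − p.
As a 5×6 matrix over Z this has rank 4, with invariant factors (1,1,1,1).

Now H_k = ker ∂_k / im ∂_{k+1}, so:

  H_0: rank C_0 − rank ∂_1 = 5 − 4 = 1, and the invariant factors of ∂_1 are all 1, so H_0 ≅ Z.
  H_1: rank ker ∂_1 − rank ∂_2 = (6 − 4) − 0 = 2, and there is no ∂_2, so H_1 ≅ Z^2.

(K is a triangulation of a wedge of 2 circles.)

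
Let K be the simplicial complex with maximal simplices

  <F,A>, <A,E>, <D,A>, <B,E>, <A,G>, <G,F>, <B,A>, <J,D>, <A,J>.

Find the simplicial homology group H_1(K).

We work with the vertex ordering A < B < D < E < F < G < J. The simplices of K, each written with vertices in increasing order, are:

  0-simplices (7): A, B, D, E, F, G, J
  1-simplices (9): AB, AD, AE, AF, AG, AJ, BE, DJ, FG

Hence C_0 ≅ Z^7, C_1 ≅ Z^9.

Boundary ∂_1: C_1 → C_0 is given by ∂[p,q] = [q] − [p]. For instance
  ∂DJ = J − D.
The 7×9 boundary matrix has rank 6 and Smith normal form diag(1,1,1,1,1,1).

Reading off H_k = ker ∂_k / im ∂_{k+1}:

  H_1: rank ker ∂_1 − rank ∂_2 = (9 − 6) − 0 = 3, and there is no ∂_2, so H_1 = Z^3.

H_1 = Z^3.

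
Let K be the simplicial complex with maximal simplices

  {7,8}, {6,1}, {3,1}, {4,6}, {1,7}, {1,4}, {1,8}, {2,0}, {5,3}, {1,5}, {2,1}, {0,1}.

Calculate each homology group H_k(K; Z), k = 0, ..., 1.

H_0 ≅ Z,  H_1 ≅ Z^4.

Take the total order 0 < 1 < 2 < 3 < 4 < 5 < 6 < 7 < 8 on the vertex set. Then K (dimension 1) consists of the simplices:

  0-simplices (9): [0], [1], [2], [3], [4], [5], [6], [7], [8]
  1-simplices (12): [0,1], [0,2], [1,2], [1,3], [1,4], [1,5], [1,6], [1,7], [1,8], [3,5], [4,6], [7,8]

so the chain groups are C_0 ≅ Z^9, C_1 ≅ Z^12.

∂_1: C_1 → C_0 is given by ∂[p,q] = [q] − [p].
This gives a 9×12 integer matrix of rank 8; reducing to Smith normal form yields diagonal entries (1,1,1,1,1,1,1,1).

From H_k ≅ ker(∂_k) / im(∂_{k+1}) we obtain:

  H_0: rank C_0 − rank ∂_1 = 9 − 8 = 1, and the invariant factors of ∂_1 are all 1, so H_0 = Z.
  H_1: rank ker ∂_1 − rank ∂_2 = (12 − 8) − 0 = 4, and there is no ∂_2, so H_1 = Z^4.

(K is a triangulation of a wedge of 4 circles.)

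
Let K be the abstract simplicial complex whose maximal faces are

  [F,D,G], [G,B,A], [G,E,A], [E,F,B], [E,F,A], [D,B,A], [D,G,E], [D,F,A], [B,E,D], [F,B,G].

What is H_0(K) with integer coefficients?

H_0 = Z.

Order the vertices as A < B < D < E < F < G. Listing each simplex with vertices in this order, K has dimension 2 with simplices:

  0-simplices (6): A, B, D, E, F, G
  1-simplices (15): AB, AD, AE, AF, AG, BD, BE, BF, BG, DE, DF, DG, EF, EG, FG
  2-simplices (10): ABD, ABG, ADF, AEF, AEG, BDE, BEF, BFG, DEG, DFG

so the chain groups are C_0 ≅ Z^6, C_1 ≅ Z^15, C_2 ≅ Z^10.

∂_1: C_1 → C_0 sends each edge [p,q] (with p < q) to q − p.
The 6×15 boundary matrix has rank 5 and Smith normal form diag(1,1,1,1,1).

The boundary map ∂_2: C_2 → C_1 acts by ∂[p,q,r] = [q,r] − [p,r] + [p,q]. For instance
  ∂DFG = FG − DG + DF,
  ∂ABG = BG − AG + AB.
This gives a 15×10 integer matrix of rank 10; reducing to Smith normal form yields diagonal entries (1,1,1,1,1,1,1,1,1,2).

Computing H_k = (kernel of ∂_k) / (image of ∂_{k+1}):

  H_0: rank C_0 − rank ∂_1 = 6 − 5 = 1, and the invariant factors of ∂_1 are all 1, so H_0 = Z.

(K is a triangulation of the real projective plane RP^2.)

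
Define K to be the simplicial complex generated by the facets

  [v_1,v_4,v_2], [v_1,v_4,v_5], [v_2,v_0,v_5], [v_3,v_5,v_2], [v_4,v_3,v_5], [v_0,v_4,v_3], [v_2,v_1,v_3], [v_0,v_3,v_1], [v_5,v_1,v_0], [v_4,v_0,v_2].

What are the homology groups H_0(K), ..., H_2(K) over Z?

H_0 = Z,  H_1 = Z/2Z,  H_2 = 0.

Take the total order v_0 < v_1 < v_2 < v_3 < v_4 < v_5 on the vertex set. Then K (dimension 2) consists of the simplices:

  0-simplices (6): [v_0], [v_1], [v_2], [v_3], [v_4], [v_5]
  1-simplices (15): (15 of them)
  2-simplices (10): [v_0,v_1,v_3], [v_0,v_1,v_5], [v_0,v_2,v_4], [v_0,v_2,v_5], [v_0,v_3,v_4], [v_1,v_2,v_3], [v_1,v_2,v_4], [v_1,v_4,v_5], [v_2,v_3,v_5], [v_3,v_4,v_5]

Hence C_0 ≅ Z^6, C_1 ≅ Z^15, C_2 ≅ Z^10.

Boundary ∂_1: C_1 → C_0 is given by ∂[p,q] = [q] − [p]. For instance
  ∂[v_2,v_5] = [v_5] − [v_2].
The 6×15 boundary matrix has rank 5 and Smith normal form diag(1,1,1,1,1).

Boundary ∂_2: C_2 → C_1 maps a triangle to the signed sum of its edges. For instance
  ∂[v_2,v_3,v_5] = [v_3,v_5] − [v_2,v_5] + [v_2,v_3],
  ∂[v_0,v_1,v_5] = [v_1,v_5] − [v_0,v_5] + [v_0,v_1].
As a 15×10 matrix over Z this has rank 10, with invariant factors (1,1,1,1,1,1,1,1,1,2).

From H_k ≅ ker(∂_k) / im(∂_{k+1}) we obtain:

  H_0: rank C_0 − rank ∂_1 = 6 − 5 = 1, and the invariant factors of ∂_1 are all 1, so H_0 = Z.
  H_1: rank ker ∂_1 − rank ∂_2 = (15 − 5) − 10 = 0, and ∂_2 has invariant factor 2 > 1, so H_1 = Z/2Z.
  H_2: rank ker ∂_2 − rank ∂_3 = (10 − 10) − 0 = 0, and there is no ∂_3, so H_2 = 0.

(K is a triangulation of the real projective plane RP^2.)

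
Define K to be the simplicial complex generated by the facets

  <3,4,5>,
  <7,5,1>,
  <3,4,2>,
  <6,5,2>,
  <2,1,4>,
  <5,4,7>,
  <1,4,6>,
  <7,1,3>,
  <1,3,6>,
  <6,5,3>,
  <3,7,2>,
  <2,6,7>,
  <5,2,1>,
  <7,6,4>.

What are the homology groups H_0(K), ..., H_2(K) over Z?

Fix the vertex order 1 < 2 < 3 < 4 < 5 < 6 < 7 and write every simplex with vertices in increasing order. Then dim K = 2 and the simplices of K are:

  0-simplices (7): [1], [2], [3], [4], [5], [6], [7]
  1-simplices (21): [1,2], [1,3], [1,4], [1,5], [1,6], [1,7], [2,3], [2,4], [2,5], [2,6], [2,7], [3,4], [3,5], [3,6], [3,7], [4,5], [4,6], [4,7], [5,6], [5,7], [6,7]
  2-simplices (14): [1,2,4], [1,2,5], [1,3,6], [1,3,7], [1,4,6], [1,5,7], [2,3,4], [2,3,7], [2,5,6], [2,6,7], [3,4,5], [3,5,6], [4,5,7], [4,6,7]

Hence C_0 ≅ Z^7, C_1 ≅ Z^21, C_2 ≅ Z^14.

Boundary ∂_1: C_1 → C_0 maps an edge to its endpoints' difference, ∂[p,q] = q − p. For instance
  ∂[4,6] = [6] − [4].
The resulting 7×21 matrix has rank 6, and its Smith normal form has invariant factors (1,1,1,1,1,1).

Boundary ∂_2: C_2 → C_1 sends each 2-simplex [p,q,r] to [q,r] − [p,r] + [p,q]. For instance
  ∂[4,6,7] = [6,7] − [4,7] + [4,6],
  ∂[4,5,7] = [5,7] − [4,7] + [4,5].
As a 21×14 matrix over Z this has rank 13, with invariant factors (1,1,1,1,1,1,1,1,1,1,1,1,1).

Reading off H_k = ker ∂_k / im ∂_{k+1}:

  H_0: rank C_0 − rank ∂_1 = 7 − 6 = 1, and the invariant factors of ∂_1 are all 1, so H_0 ≅ Z.
  H_1: rank ker ∂_1 − rank ∂_2 = (21 − 6) − 13 = 2, and the invariant factors of ∂_2 are all 1, so H_1 ≅ Z^2.
  H_2: rank ker ∂_2 − rank ∂_3 = (14 − 13) − 0 = 1, and there is no ∂_3, so H_2 ≅ Z.

(K is a triangulation of the torus T^2.)

H_0 = Z,  H_1 = Z^2,  H_2 = Z.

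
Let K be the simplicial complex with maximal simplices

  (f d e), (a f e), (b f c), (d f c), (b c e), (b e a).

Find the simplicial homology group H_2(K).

Order the vertices as a < b < c < d < e < f. Listing each simplex with vertices in this order, K has dimension 2 with simplices:

  0-simplices (6): a, b, c, d, e, f
  1-simplices (12): ab, ae, af, bc, be, bf, cd, ce, cf, de, df, ef
  2-simplices (6): abe, aef, bce, bcf, cdf, def

Hence C_0 ≅ Z^6, C_1 ≅ Z^12, C_2 ≅ Z^6.

The boundary map ∂_1: C_1 → C_0 maps an edge to its endpoints' difference, ∂[p,q] = q − p. For instance
  ∂af = f − a.
The resulting 6×12 matrix has rank 5, and its Smith normal form has invariant factors (1,1,1,1,1).

Boundary ∂_2: C_2 → C_1 maps a triangle to the signed sum of its edges. For instance
  ∂abe = be − ae + ab,
  ∂bcf = cf − bf + bc.
As a 12×6 matrix over Z this has rank 6, with invariant factors (1,1,1,1,1,1).

Reading off H_k = ker ∂_k / im ∂_{k+1}:

  H_2: rank ker ∂_2 − rank ∂_3 = (6 − 6) − 0 = 0, and there is no ∂_3, so H_2 = 0.

(K is a triangulation of the cylinder S^1 x I.)

H_2 ≅ 0.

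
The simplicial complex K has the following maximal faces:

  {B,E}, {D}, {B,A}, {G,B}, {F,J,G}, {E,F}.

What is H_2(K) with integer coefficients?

H_2 ≅ 0.

K has 7 vertices, 7 edges, 1 triangle.
rank ∂_2 = 1, rank ∂_3 = 0 ⇒ b_2 = 1 − 1 − 0 = 0. So H_2 = 0.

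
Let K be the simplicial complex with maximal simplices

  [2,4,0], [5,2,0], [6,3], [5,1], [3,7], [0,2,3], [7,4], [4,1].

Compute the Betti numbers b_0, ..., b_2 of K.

b_0 = 1, b_1 = 2, b_2 = 0.

Take the total order 0 < 1 < 2 < 3 < 4 < 5 < 6 < 7 on the vertex set. Then K (dimension 2) consists of the simplices:

  0-simplices (8): [0], [1], [2], [3], [4], [5], [6], [7]
  1-simplices (12): [0,2], [0,3], [0,4], [0,5], [1,4], [1,5], [2,3], [2,4], [2,5], [3,6], [3,7], [4,7]
  2-simplices (3): [0,2,3], [0,2,4], [0,2,5]

so the chain groups are C_0 ≅ Z^8, C_1 ≅ Z^12, C_2 ≅ Z^3.

Boundary ∂_1: C_1 → C_0 maps an edge to its endpoints' difference, ∂[p,q] = q − p.
This gives a 8×12 integer matrix of rank 7; reducing to Smith normal form yields diagonal entries (1,1,1,1,1,1,1).

The boundary map ∂_2: C_2 → C_1 maps a triangle to the signed sum of its edges. For instance
  ∂[0,2,3] = [2,3] − [0,3] + [0,2],
  ∂[0,2,5] = [2,5] − [0,5] + [0,2].
The resulting 12×3 matrix has rank 3, and its Smith normal form has invariant factors (1,1,1).

Computing H_k = (kernel of ∂_k) / (image of ∂_{k+1}):

  H_0: rank C_0 − rank ∂_1 = 8 − 7 = 1, and the invariant factors of ∂_1 are all 1, so H_0 = Z.
  H_1: rank ker ∂_1 − rank ∂_2 = (12 − 7) − 3 = 2, and the invariant factors of ∂_2 are all 1, so H_1 = Z^2.
  H_2: rank ker ∂_2 − rank ∂_3 = (3 − 3) − 0 = 0, and there is no ∂_3, so H_2 = 0.

As a check, the Euler characteristic is 8 − 12 + 3 = -1, which agrees with 1 − 2 + 0 = -1.

Hence the Betti numbers are b_0 = 1, b_1 = 2, b_2 = 0.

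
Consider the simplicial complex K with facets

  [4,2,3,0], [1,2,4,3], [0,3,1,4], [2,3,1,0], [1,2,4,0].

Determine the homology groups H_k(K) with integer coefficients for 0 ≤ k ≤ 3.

K has 5 vertices, 10 edges, 10 triangles, 5 3-simplices.
rank ∂_0 = 0, rank ∂_1 = 4 ⇒ b_0 = 5 − 0 − 4 = 1; all invariant factors of ∂_1 are 1 so no torsion. So H_0 = Z.
rank ∂_1 = 4, rank ∂_2 = 6 ⇒ b_1 = 10 − 4 − 6 = 0; all invariant factors of ∂_2 are 1 so no torsion. So H_1 = 0.
rank ∂_2 = 6, rank ∂_3 = 4 ⇒ b_2 = 10 − 6 − 4 = 0; all invariant factors of ∂_3 are 1 so no torsion. So H_2 = 0.
rank ∂_3 = 4, rank ∂_4 = 0 ⇒ b_3 = 5 − 4 − 0 = 1. So H_3 = Z.

H_0 ≅ Z,  H_1 = 0,  H_2 = 0,  H_3 ≅ Z.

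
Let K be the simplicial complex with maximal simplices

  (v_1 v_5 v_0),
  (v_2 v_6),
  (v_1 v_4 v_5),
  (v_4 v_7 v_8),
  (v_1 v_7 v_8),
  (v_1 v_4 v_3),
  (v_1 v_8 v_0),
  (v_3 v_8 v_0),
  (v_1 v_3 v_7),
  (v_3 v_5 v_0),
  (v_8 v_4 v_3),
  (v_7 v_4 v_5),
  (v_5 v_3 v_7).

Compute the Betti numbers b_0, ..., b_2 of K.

Fix the vertex order v_0 < v_1 < v_2 < v_3 < v_4 < v_5 < v_6 < v_7 < v_8 and write every simplex with vertices in increasing order. Then dim K = 2 and the simplices of K are:

  0-simplices (9): [v_0], [v_1], [v_2], [v_3], [v_4], [v_5], [v_6], [v_7], [v_8]
  1-simplices (19): (19 of them)
  2-simplices (12): (12 of them)

giving chain groups C_0 ≅ Z^9, C_1 ≅ Z^19, C_2 ≅ Z^12.

Boundary ∂_1: C_1 → C_0 sends each edge [p,q] (with p < q) to q − p. For instance
  ∂[v_0,v_8] = [v_8] − [v_0].
The 9×19 boundary matrix has rank 7 and Smith normal form diag(1,1,1,1,1,1,1).

∂_2: C_2 → C_1 sends each 2-simplex [p,q,r] to [q,r] − [p,r] + [p,q]. For instance
  ∂[v_0,v_3,v_5] = [v_3,v_5] − [v_0,v_5] + [v_0,v_3],
  ∂[v_0,v_1,v_5] = [v_1,v_5] − [v_0,v_5] + [v_0,v_1].
As a 19×12 matrix over Z this has rank 12, with invariant factors (1,1,1,1,1,1,1,1,1,1,1,2).

From H_k ≅ ker(∂_k) / im(∂_{k+1}) we obtain:

  H_0: rank C_0 − rank ∂_1 = 9 − 7 = 2, and the invariant factors of ∂_1 are all 1, so H_0 = Z^2.
  H_1: rank ker ∂_1 − rank ∂_2 = (19 − 7) − 12 = 0, and ∂_2 has invariant factor 2 > 1, so H_1 = Z_2.
  H_2: rank ker ∂_2 − rank ∂_3 = (12 − 12) − 0 = 0, and there is no ∂_3, so H_2 = 0.

As a check, the Euler characteristic is 9 − 19 + 12 = 2, which agrees with 2 − 0 + 0 = 2.
(K is a triangulation of the disjoint union of the 1-simplex and the real projective plane RP^2.)

Hence the Betti numbers are b_0 = 2, b_1 = 0, b_2 = 0.

b_0 = 2, b_1 = 0, b_2 = 0.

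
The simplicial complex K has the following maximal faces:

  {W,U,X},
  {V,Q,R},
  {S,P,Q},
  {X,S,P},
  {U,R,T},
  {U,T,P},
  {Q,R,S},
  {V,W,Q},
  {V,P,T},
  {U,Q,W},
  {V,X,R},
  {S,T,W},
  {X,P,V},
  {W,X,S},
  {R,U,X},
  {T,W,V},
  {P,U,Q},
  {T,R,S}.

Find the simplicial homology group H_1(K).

H_1 ≅ Z^2.

Order the vertices as P < Q < R < S < T < U < V < W < X. Listing each simplex with vertices in this order, K has dimension 2 with simplices:

  0-simplices (9): P, Q, R, S, T, U, V, W, X
  1-simplices (27): PQ, PS, PT, PU, PV, PX, QR, QS, QU, QV, QW, RS, RT, RU, RV, RX, ST, SW, SX, TU, TV, TW, UW, UX, VW, VX, WX
  2-simplices (18): PQS, PQU, PSX, PTU, PTV, PVX, QRS, QRV, QUW, QVW, RST, RTU, RUX, RVX, STW, SWX, TVW, UWX

giving chain groups C_0 ≅ Z^9, C_1 ≅ Z^27, C_2 ≅ Z^18.

∂_1: C_1 → C_0 sends each edge [p,q] (with p < q) to q − p.
As a 9×27 matrix over Z this has rank 8, with invariant factors (1,1,1,1,1,1,1,1).

∂_2: C_2 → C_1 maps a triangle to the signed sum of its edges. For instance
  ∂RVX = VX − RX + RV,
  ∂PTV = TV − PV + PT.
This gives a 27×18 integer matrix of rank 17; reducing to Smith normal form yields diagonal entries (1,1,1,1,1,1,1,1,1,1,1,1,1,1,1,1,1).

From H_k ≅ ker(∂_k) / im(∂_{k+1}) we obtain:

  H_1: rank ker ∂_1 − rank ∂_2 = (27 − 8) − 17 = 2, and the invariant factors of ∂_2 are all 1, so H_1 ≅ Z^2.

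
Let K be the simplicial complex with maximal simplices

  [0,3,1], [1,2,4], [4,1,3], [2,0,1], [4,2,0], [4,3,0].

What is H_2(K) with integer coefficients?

H_2 ≅ Z.

K has 5 vertices, 9 edges, 6 triangles.
rank ∂_2 = 5, rank ∂_3 = 0 ⇒ b_2 = 6 − 5 − 0 = 1. So H_2 ≅ Z.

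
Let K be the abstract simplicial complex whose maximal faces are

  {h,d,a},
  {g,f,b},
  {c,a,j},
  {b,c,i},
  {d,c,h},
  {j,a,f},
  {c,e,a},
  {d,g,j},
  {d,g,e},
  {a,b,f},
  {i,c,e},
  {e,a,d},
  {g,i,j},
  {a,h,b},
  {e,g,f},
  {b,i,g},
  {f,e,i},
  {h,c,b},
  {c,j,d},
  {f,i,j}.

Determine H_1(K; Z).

Order the vertices as a < b < c < d < e < f < g < h < i < j. Listing each simplex with vertices in this order, K has dimension 2 with simplices:

  0-simplices (10): a, b, c, d, e, f, g, h, i, j
  1-simplices (30): ab, ac, ad, ae, af, ah, aj, bc, bf, bg, bh, bi, cd, ce, ch, ci, cj, de, dg, dh, dj, ef, eg, ei, fg, fi, fj, gi, gj, ij
  2-simplices (20): abf, abh, ace, acj, ade, adh, afj, bch, bci, bfg, bgi, cdh, cdj, cei, deg, dgj, efg, efi, fij, gij

giving chain groups C_0 ≅ Z^10, C_1 ≅ Z^30, C_2 ≅ Z^20.

Boundary ∂_1: C_1 → C_0 maps an edge to its endpoints' difference, ∂[p,q] = q − p. For instance
  ∂fj = j − f.
The resulting 10×30 matrix has rank 9, and its Smith normal form has invariant factors (1,1,1,1,1,1,1,1,1).

∂_2: C_2 → C_1 sends each 2-simplex [p,q,r] to [q,r] − [p,r] + [p,q]. For instance
  ∂efg = fg − eg + ef,
  ∂cei = ei − ci + ce.
This gives a 30×20 integer matrix of rank 20; reducing to Smith normal form yields diagonal entries (1,1,1,1,1,1,1,1,1,1,1,1,1,1,1,1,1,1,1,2).

Computing H_k = (kernel of ∂_k) / (image of ∂_{k+1}):

  H_1: rank ker ∂_1 − rank ∂_2 = (30 − 9) − 20 = 1, and ∂_2 has invariant factor 2 > 1, so H_1 = Z ⊕ Z/2.

H_1 = Z ⊕ Z/2.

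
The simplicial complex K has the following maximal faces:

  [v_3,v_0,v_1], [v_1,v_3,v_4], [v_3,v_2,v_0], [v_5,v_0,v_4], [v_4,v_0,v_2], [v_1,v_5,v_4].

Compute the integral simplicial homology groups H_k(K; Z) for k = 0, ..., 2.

K has 6 vertices, 12 edges, 6 triangles.
rank ∂_0 = 0, rank ∂_1 = 5 ⇒ b_0 = 6 − 0 − 5 = 1; all invariant factors of ∂_1 are 1 so no torsion. So H_0 = Z.
rank ∂_1 = 5, rank ∂_2 = 6 ⇒ b_1 = 12 − 5 − 6 = 1; all invariant factors of ∂_2 are 1 so no torsion. So H_1 = Z.
rank ∂_2 = 6, rank ∂_3 = 0 ⇒ b_2 = 6 − 6 − 0 = 0. So H_2 = 0.

H_0 = Z,  H_1 = Z,  H_2 = 0.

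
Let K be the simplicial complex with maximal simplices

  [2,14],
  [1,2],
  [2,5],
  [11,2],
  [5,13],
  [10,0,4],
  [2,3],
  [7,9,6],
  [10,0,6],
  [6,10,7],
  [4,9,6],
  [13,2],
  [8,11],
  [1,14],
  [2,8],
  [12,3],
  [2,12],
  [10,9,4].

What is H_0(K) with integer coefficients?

We work with the vertex ordering 0 < 1 < 2 < 3 < 4 < 5 < 6 < 7 < 8 < 9 < 10 < 11 < 12 < 13 < 14. The simplices of K, each written with vertices in increasing order, are:

  0-simplices (15): [0], [1], [2], [3], [4], [5], [6], [7], [8], [9], [10], [11], [12], [13], [14]
  1-simplices (24): (24 of them)
  2-simplices (6): [0,4,10], [0,6,10], [4,6,9], [4,9,10], [6,7,9], [6,7,10]

Hence C_0 ≅ Z^15, C_1 ≅ Z^24, C_2 ≅ Z^6.

The boundary map ∂_1: C_1 → C_0 is given by ∂[p,q] = [q] − [p]. For instance
  ∂[6,7] = [7] − [6].
This gives a 15×24 integer matrix of rank 13; reducing to Smith normal form yields diagonal entries (1,1,1,1,1,1,1,1,1,1,1,1,1).

Boundary ∂_2: C_2 → C_1 acts by ∂[p,q,r] = [q,r] − [p,r] + [p,q]. For instance
  ∂[0,4,10] = [4,10] − [0,10] + [0,4],
  ∂[6,7,10] = [7,10] − [6,10] + [6,7].
The 24×6 boundary matrix has rank 6 and Smith normal form diag(1,1,1,1,1,1).

Computing H_k = (kernel of ∂_k) / (image of ∂_{k+1}):

  H_0: rank C_0 − rank ∂_1 = 15 − 13 = 2, and the invariant factors of ∂_1 are all 1, so H_0 = Z^2.

H_0 = Z^2.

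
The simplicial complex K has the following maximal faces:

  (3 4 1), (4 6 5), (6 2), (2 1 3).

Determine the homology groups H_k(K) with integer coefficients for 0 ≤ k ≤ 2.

We work with the vertex ordering 1 < 2 < 3 < 4 < 5 < 6. The simplices of K, each written with vertices in increasing order, are:

  0-simplices (6): [1], [2], [3], [4], [5], [6]
  1-simplices (9): [1,2], [1,3], [1,4], [2,3], [2,6], [3,4], [4,5], [4,6], [5,6]
  2-simplices (3): [1,2,3], [1,3,4], [4,5,6]

giving chain groups C_0 ≅ Z^6, C_1 ≅ Z^9, C_2 ≅ Z^3.

The boundary map ∂_1: C_1 → C_0 sends each edge [p,q] (with p < q) to q − p.
This gives a 6×9 integer matrix of rank 5; reducing to Smith normal form yields diagonal entries (1,1,1,1,1).

Boundary ∂_2: C_2 → C_1 maps a triangle to the signed sum of its edges. For instance
  ∂[1,3,4] = [3,4] − [1,4] + [1,3],
  ∂[1,2,3] = [2,3] − [1,3] + [1,2].
This gives a 9×3 integer matrix of rank 3; reducing to Smith normal form yields diagonal entries (1,1,1).

From H_k ≅ ker(∂_k) / im(∂_{k+1}) we obtain:

  H_0: rank C_0 − rank ∂_1 = 6 − 5 = 1, and the invariant factors of ∂_1 are all 1, so H_0 = Z.
  H_1: rank ker ∂_1 − rank ∂_2 = (9 − 5) − 3 = 1, and the invariant factors of ∂_2 are all 1, so H_1 = Z.
  H_2: rank ker ∂_2 − rank ∂_3 = (3 − 3) − 0 = 0, and there is no ∂_3, so H_2 = 0.

As a check, the Euler characteristic is 6 − 9 + 3 = 0, which agrees with 1 − 1 + 0 = 0.

H_0 = Z,  H_1 = Z,  H_2 = 0.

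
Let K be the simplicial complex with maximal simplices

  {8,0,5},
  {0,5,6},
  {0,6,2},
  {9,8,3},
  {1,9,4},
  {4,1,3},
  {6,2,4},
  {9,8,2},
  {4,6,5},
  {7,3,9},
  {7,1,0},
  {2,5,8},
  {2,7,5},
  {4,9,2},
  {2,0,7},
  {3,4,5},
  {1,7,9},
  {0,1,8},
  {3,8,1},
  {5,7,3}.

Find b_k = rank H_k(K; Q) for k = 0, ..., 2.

b_0 = 1, b_1 = 1, b_2 = 0.

Order the vertices as 0 < 1 < 2 < 3 < 4 < 5 < 6 < 7 < 8 < 9. Listing each simplex with vertices in this order, K has dimension 2 with simplices:

  0-simplices (10): [0], [1], [2], [3], [4], [5], [6], [7], [8], [9]
  1-simplices (30): (30 of them)
  2-simplices (20): (20 of them)

giving chain groups C_0 ≅ Z^10, C_1 ≅ Z^30, C_2 ≅ Z^20.

The boundary map ∂_1: C_1 → C_0 is given by ∂[p,q] = [q] − [p]. For instance
  ∂[0,1] = [1] − [0].
This gives a 10×30 integer matrix of rank 9; reducing to Smith normal form yields diagonal entries (1,1,1,1,1,1,1,1,1).

Boundary ∂_2: C_2 → C_1 acts by ∂[p,q,r] = [q,r] − [p,r] + [p,q]. For instance
  ∂[0,5,6] = [5,6] − [0,6] + [0,5],
  ∂[2,5,7] = [5,7] − [2,7] + [2,5].
The resulting 30×20 matrix has rank 20, and its Smith normal form has invariant factors (1,1,1,1,1,1,1,1,1,1,1,1,1,1,1,1,1,1,1,2).

From H_k ≅ ker(∂_k) / im(∂_{k+1}) we obtain:

  H_0: rank C_0 − rank ∂_1 = 10 − 9 = 1, and the invariant factors of ∂_1 are all 1, so H_0 ≅ Z.
  H_1: rank ker ∂_1 − rank ∂_2 = (30 − 9) − 20 = 1, and ∂_2 has invariant factor 2 > 1, so H_1 ≅ Z ⊕ Z/2.
  H_2: rank ker ∂_2 − rank ∂_3 = (20 − 20) − 0 = 0, and there is no ∂_3, so H_2 ≅ 0.

As a check, the Euler characteristic is 10 − 30 + 20 = 0, which agrees with 1 − 1 + 0 = 0.

Hence the Betti numbers are b_0 = 1, b_1 = 1, b_2 = 0.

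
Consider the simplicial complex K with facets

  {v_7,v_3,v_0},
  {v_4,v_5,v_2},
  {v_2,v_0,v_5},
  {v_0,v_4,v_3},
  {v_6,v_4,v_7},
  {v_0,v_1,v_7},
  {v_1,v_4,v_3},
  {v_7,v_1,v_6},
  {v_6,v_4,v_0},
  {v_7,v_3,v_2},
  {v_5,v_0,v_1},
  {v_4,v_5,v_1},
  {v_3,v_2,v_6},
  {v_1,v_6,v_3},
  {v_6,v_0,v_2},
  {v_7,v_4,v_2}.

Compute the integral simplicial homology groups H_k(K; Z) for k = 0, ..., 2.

H_0 = Z,  H_1 = Z^2,  H_2 = Z.

We work with the vertex ordering v_0 < v_1 < v_2 < v_3 < v_4 < v_5 < v_6 < v_7. The simplices of K, each written with vertices in increasing order, are:

  0-simplices (8): [v_0], [v_1], [v_2], [v_3], [v_4], [v_5], [v_6], [v_7]
  1-simplices (24): (24 of them)
  2-simplices (16): (16 of them)

Hence C_0 ≅ Z^8, C_1 ≅ Z^24, C_2 ≅ Z^16.

The boundary map ∂_1: C_1 → C_0 sends each edge [p,q] (with p < q) to q − p. For instance
  ∂[v_2,v_6] = [v_6] − [v_2].
The resulting 8×24 matrix has rank 7, and its Smith normal form has invariant factors (1,1,1,1,1,1,1).

Boundary ∂_2: C_2 → C_1 acts by ∂[p,q,r] = [q,r] − [p,r] + [p,q]. For instance
  ∂[v_1,v_3,v_6] = [v_3,v_6] − [v_1,v_6] + [v_1,v_3],
  ∂[v_0,v_3,v_4] = [v_3,v_4] − [v_0,v_4] + [v_0,v_3].
The 24×16 boundary matrix has rank 15 and Smith normal form diag(1,1,1,1,1,1,1,1,1,1,1,1,1,1,1).

From H_k ≅ ker(∂_k) / im(∂_{k+1}) we obtain:

  H_0: rank C_0 − rank ∂_1 = 8 − 7 = 1, and the invariant factors of ∂_1 are all 1, so H_0 = Z.
  H_1: rank ker ∂_1 − rank ∂_2 = (24 − 7) − 15 = 2, and the invariant factors of ∂_2 are all 1, so H_1 = Z^2.
  H_2: rank ker ∂_2 − rank ∂_3 = (16 − 15) − 0 = 1, and there is no ∂_3, so H_2 = Z.

As a check, the Euler characteristic is 8 − 24 + 16 = 0, which agrees with 1 − 2 + 1 = 0.
(K is a triangulation of the torus T^2.)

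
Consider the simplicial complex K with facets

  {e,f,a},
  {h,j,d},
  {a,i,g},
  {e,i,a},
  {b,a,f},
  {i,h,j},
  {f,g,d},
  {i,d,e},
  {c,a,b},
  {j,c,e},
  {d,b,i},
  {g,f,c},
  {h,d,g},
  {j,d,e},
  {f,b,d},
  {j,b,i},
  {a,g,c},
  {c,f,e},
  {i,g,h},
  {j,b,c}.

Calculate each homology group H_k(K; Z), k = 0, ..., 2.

Take the total order a < b < c < d < e < f < g < h < i < j on the vertex set. Then K (dimension 2) consists of the simplices:

  0-simplices (10): a, b, c, d, e, f, g, h, i, j
  1-simplices (30): ab, ac, ae, af, ag, ai, bc, bd, bf, bi, bj, ce, cf, cg, cj, de, df, dg, dh, di, dj, ef, ei, ej, fg, gh, gi, hi, hj, ij
  2-simplices (20): abc, abf, acg, aef, aei, agi, bcj, bdf, bdi, bij, cef, cej, cfg, dei, dej, dfg, dgh, dhj, ghi, hij

Hence C_0 ≅ Z^10, C_1 ≅ Z^30, C_2 ≅ Z^20.

∂_1: C_1 → C_0 is given by ∂[p,q] = [q] − [p].
This gives a 10×30 integer matrix of rank 9; reducing to Smith normal form yields diagonal entries (1,1,1,1,1,1,1,1,1).

Boundary ∂_2: C_2 → C_1 acts by ∂[p,q,r] = [q,r] − [p,r] + [p,q]. For instance
  ∂hij = ij − hj + hi,
  ∂dgh = gh − dh + dg.
The 30×20 boundary matrix has rank 20 and Smith normal form diag(1,1,1,1,1,1,1,1,1,1,1,1,1,1,1,1,1,1,1,2).

Computing H_k = (kernel of ∂_k) / (image of ∂_{k+1}):

  H_0: rank C_0 − rank ∂_1 = 10 − 9 = 1, and the invariant factors of ∂_1 are all 1, so H_0 ≅ Z.
  H_1: rank ker ∂_1 − rank ∂_2 = (30 − 9) − 20 = 1, and ∂_2 has invariant factor 2 > 1, so H_1 ≅ Z ⊕ Z_2.
  H_2: rank ker ∂_2 − rank ∂_3 = (20 − 20) − 0 = 0, and there is no ∂_3, so H_2 ≅ 0.

(K is a triangulation of the Klein bottle.)

H_0 ≅ Z,  H_1 ≅ Z ⊕ Z_2,  H_2 = 0.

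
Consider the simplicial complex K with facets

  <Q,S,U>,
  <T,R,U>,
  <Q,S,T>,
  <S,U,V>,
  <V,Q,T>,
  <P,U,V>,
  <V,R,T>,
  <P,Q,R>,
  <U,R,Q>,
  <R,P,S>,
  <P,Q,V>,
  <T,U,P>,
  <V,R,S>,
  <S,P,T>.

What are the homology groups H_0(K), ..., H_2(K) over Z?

We work with the vertex ordering P < Q < R < S < T < U < V. The simplices of K, each written with vertices in increasing order, are:

  0-simplices (7): P, Q, R, S, T, U, V
  1-simplices (21): PQ, PR, PS, PT, PU, PV, QR, QS, QT, QU, QV, RS, RT, RU, RV, ST, SU, SV, TU, TV, UV
  2-simplices (14): PQR, PQV, PRS, PST, PTU, PUV, QRU, QST, QSU, QTV, RSV, RTU, RTV, SUV

giving chain groups C_0 ≅ Z^7, C_1 ≅ Z^21, C_2 ≅ Z^14.

∂_1: C_1 → C_0 sends each edge [p,q] (with p < q) to q − p.
As a 7×21 matrix over Z this has rank 6, with invariant factors (1,1,1,1,1,1).

∂_2: C_2 → C_1 sends each 2-simplex [p,q,r] to [q,r] − [p,r] + [p,q]. For instance
  ∂PST = ST − PT + PS,
  ∂RSV = SV − RV + RS.
The resulting 21×14 matrix has rank 13, and its Smith normal form has invariant factors (1,1,1,1,1,1,1,1,1,1,1,1,1).

Computing H_k = (kernel of ∂_k) / (image of ∂_{k+1}):

  H_0: rank C_0 − rank ∂_1 = 7 − 6 = 1, and the invariant factors of ∂_1 are all 1, so H_0 ≅ Z.
  H_1: rank ker ∂_1 − rank ∂_2 = (21 − 6) − 13 = 2, and the invariant factors of ∂_2 are all 1, so H_1 ≅ Z^2.
  H_2: rank ker ∂_2 − rank ∂_3 = (14 − 13) − 0 = 1, and there is no ∂_3, so H_2 ≅ Z.

As a check, the Euler characteristic is 7 − 21 + 14 = 0, which agrees with 1 − 2 + 1 = 0.
(K is a triangulation of the torus T^2.)

H_0 ≅ Z,  H_1 ≅ Z^2,  H_2 ≅ Z.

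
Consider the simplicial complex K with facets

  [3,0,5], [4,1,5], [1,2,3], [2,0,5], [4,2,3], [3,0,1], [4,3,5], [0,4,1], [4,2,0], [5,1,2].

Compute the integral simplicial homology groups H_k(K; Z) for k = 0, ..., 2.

Order the vertices as 0 < 1 < 2 < 3 < 4 < 5. Listing each simplex with vertices in this order, K has dimension 2 with simplices:

  0-simplices (6): [0], [1], [2], [3], [4], [5]
  1-simplices (15): [0,1], [0,2], [0,3], [0,4], [0,5], [1,2], [1,3], [1,4], [1,5], [2,3], [2,4], [2,5], [3,4], [3,5], [4,5]
  2-simplices (10): [0,1,3], [0,1,4], [0,2,4], [0,2,5], [0,3,5], [1,2,3], [1,2,5], [1,4,5], [2,3,4], [3,4,5]

giving chain groups C_0 ≅ Z^6, C_1 ≅ Z^15, C_2 ≅ Z^10.

∂_1: C_1 → C_0 is given by ∂[p,q] = [q] − [p]. For instance
  ∂[2,4] = [4] − [2].
The 6×15 boundary matrix has rank 5 and Smith normal form diag(1,1,1,1,1).

∂_2: C_2 → C_1 sends each 2-simplex [p,q,r] to [q,r] − [p,r] + [p,q]. For instance
  ∂[1,2,3] = [2,3] − [1,3] + [1,2],
  ∂[3,4,5] = [4,5] − [3,5] + [3,4].
The 15×10 boundary matrix has rank 10 and Smith normal form diag(1,1,1,1,1,1,1,1,1,2).

Now H_k = ker ∂_k / im ∂_{k+1}, so:

  H_0: rank C_0 − rank ∂_1 = 6 − 5 = 1, and the invariant factors of ∂_1 are all 1, so H_0 ≅ Z.
  H_1: rank ker ∂_1 − rank ∂_2 = (15 − 5) − 10 = 0, and ∂_2 has invariant factor 2 > 1, so H_1 ≅ Z_2.
  H_2: rank ker ∂_2 − rank ∂_3 = (10 − 10) − 0 = 0, and there is no ∂_3, so H_2 ≅ 0.

H_0 = Z,  H_1 = Z_2,  H_2 = 0.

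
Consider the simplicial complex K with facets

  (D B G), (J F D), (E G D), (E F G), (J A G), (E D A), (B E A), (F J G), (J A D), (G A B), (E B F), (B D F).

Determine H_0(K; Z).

Order the vertices as A < B < D < E < F < G < J. Listing each simplex with vertices in this order, K has dimension 2 with simplices:

  0-simplices (7): A, B, D, E, F, G, J
  1-simplices (18): AB, AD, AE, AG, AJ, BD, BE, BF, BG, DE, DF, DG, DJ, EF, EG, FG, FJ, GJ
  2-simplices (12): ABE, ABG, ADE, ADJ, AGJ, BDF, BDG, BEF, DEG, DFJ, EFG, FGJ

so the chain groups are C_0 ≅ Z^7, C_1 ≅ Z^18, C_2 ≅ Z^12.

The boundary map ∂_1: C_1 → C_0 sends each edge [p,q] (with p < q) to q − p.
The resulting 7×18 matrix has rank 6, and its Smith normal form has invariant factors (1,1,1,1,1,1).

∂_2: C_2 → C_1 sends each 2-simplex [p,q,r] to [q,r] − [p,r] + [p,q]. For instance
  ∂BDG = DG − BG + BD,
  ∂AGJ = GJ − AJ + AG.
The resulting 18×12 matrix has rank 12, and its Smith normal form has invariant factors (1,1,1,1,1,1,1,1,1,1,1,2).

Now H_k = ker ∂_k / im ∂_{k+1}, so:

  H_0: rank C_0 − rank ∂_1 = 7 − 6 = 1, and the invariant factors of ∂_1 are all 1, so H_0 = Z.

H_0 = Z.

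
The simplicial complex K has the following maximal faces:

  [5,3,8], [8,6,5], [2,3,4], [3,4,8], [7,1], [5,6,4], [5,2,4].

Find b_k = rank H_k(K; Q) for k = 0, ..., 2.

b_0 = 2, b_1 = 1, b_2 = 0.

Order the vertices as 1 < 2 < 3 < 4 < 5 < 6 < 7 < 8. Listing each simplex with vertices in this order, K has dimension 2 with simplices:

  0-simplices (8): [1], [2], [3], [4], [5], [6], [7], [8]
  1-simplices (13): [1,7], [2,3], [2,4], [2,5], [3,4], [3,5], [3,8], [4,5], [4,6], [4,8], [5,6], [5,8], [6,8]
  2-simplices (6): [2,3,4], [2,4,5], [3,4,8], [3,5,8], [4,5,6], [5,6,8]

Hence C_0 ≅ Z^8, C_1 ≅ Z^13, C_2 ≅ Z^6.

Boundary ∂_1: C_1 → C_0 is given by ∂[p,q] = [q] − [p].
The resulting 8×13 matrix has rank 6, and its Smith normal form has invariant factors (1,1,1,1,1,1).

Boundary ∂_2: C_2 → C_1 sends each 2-simplex [p,q,r] to [q,r] − [p,r] + [p,q]. For instance
  ∂[3,4,8] = [4,8] − [3,8] + [3,4],
  ∂[5,6,8] = [6,8] − [5,8] + [5,6].
The 13×6 boundary matrix has rank 6 and Smith normal form diag(1,1,1,1,1,1).

Now H_k = ker ∂_k / im ∂_{k+1}, so:

  H_0: rank C_0 − rank ∂_1 = 8 − 6 = 2, and the invariant factors of ∂_1 are all 1, so H_0 ≅ Z^2.
  H_1: rank ker ∂_1 − rank ∂_2 = (13 − 6) − 6 = 1, and the invariant factors of ∂_2 are all 1, so H_1 ≅ Z.
  H_2: rank ker ∂_2 − rank ∂_3 = (6 − 6) − 0 = 0, and there is no ∂_3, so H_2 ≅ 0.

Hence the Betti numbers are b_0 = 2, b_1 = 1, b_2 = 0.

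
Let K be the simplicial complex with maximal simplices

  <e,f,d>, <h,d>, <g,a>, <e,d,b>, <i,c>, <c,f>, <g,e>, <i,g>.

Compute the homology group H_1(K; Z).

H_1 ≅ Z.

Take the total order a < b < c < d < e < f < g < h < i on the vertex set. Then K (dimension 2) consists of the simplices:

  0-simplices (9): a, b, c, d, e, f, g, h, i
  1-simplices (11): ag, bd, be, cf, ci, de, df, dh, ef, eg, gi
  2-simplices (2): bde, def

Hence C_0 ≅ Z^9, C_1 ≅ Z^11, C_2 ≅ Z^2.

∂_1: C_1 → C_0 is given by ∂[p,q] = [q] − [p]. For instance
  ∂be = e − b.
This gives a 9×11 integer matrix of rank 8; reducing to Smith normal form yields diagonal entries (1,1,1,1,1,1,1,1).

Boundary ∂_2: C_2 → C_1 sends each 2-simplex [p,q,r] to [q,r] − [p,r] + [p,q]. For instance
  ∂bde = de − be + bd,
  ∂def = ef − df + de.
This gives a 11×2 integer matrix of rank 2; reducing to Smith normal form yields diagonal entries (1,1).

From H_k ≅ ker(∂_k) / im(∂_{k+1}) we obtain:

  H_1: rank ker ∂_1 − rank ∂_2 = (11 − 8) − 2 = 1, and the invariant factors of ∂_2 are all 1, so H_1 ≅ Z.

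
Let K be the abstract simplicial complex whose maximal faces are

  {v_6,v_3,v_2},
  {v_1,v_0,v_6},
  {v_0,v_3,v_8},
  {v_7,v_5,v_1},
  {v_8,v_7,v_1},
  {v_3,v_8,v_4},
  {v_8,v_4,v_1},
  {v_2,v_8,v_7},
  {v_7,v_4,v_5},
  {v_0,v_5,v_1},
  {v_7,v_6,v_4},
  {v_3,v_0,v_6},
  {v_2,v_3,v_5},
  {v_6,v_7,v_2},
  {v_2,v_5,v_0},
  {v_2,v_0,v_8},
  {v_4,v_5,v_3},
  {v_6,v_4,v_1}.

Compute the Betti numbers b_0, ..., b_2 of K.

Take the total order v_0 < v_1 < v_2 < v_3 < v_4 < v_5 < v_6 < v_7 < v_8 on the vertex set. Then K (dimension 2) consists of the simplices:

  0-simplices (9): [v_0], [v_1], [v_2], [v_3], [v_4], [v_5], [v_6], [v_7], [v_8]
  1-simplices (27): (27 of them)
  2-simplices (18): (18 of them)

giving chain groups C_0 ≅ Z^9, C_1 ≅ Z^27, C_2 ≅ Z^18.

∂_1: C_1 → C_0 maps an edge to its endpoints' difference, ∂[p,q] = q − p. For instance
  ∂[v_4,v_5] = [v_5] − [v_4].
The resulting 9×27 matrix has rank 8, and its Smith normal form has invariant factors (1,1,1,1,1,1,1,1).

∂_2: C_2 → C_1 maps a triangle to the signed sum of its edges. For instance
  ∂[v_1,v_4,v_8] = [v_4,v_8] − [v_1,v_8] + [v_1,v_4],
  ∂[v_1,v_7,v_8] = [v_7,v_8] − [v_1,v_8] + [v_1,v_7].
As a 27×18 matrix over Z this has rank 18, with invariant factors (1,1,1,1,1,1,1,1,1,1,1,1,1,1,1,1,1,2).

Reading off H_k = ker ∂_k / im ∂_{k+1}:

  H_0: rank C_0 − rank ∂_1 = 9 − 8 = 1, and the invariant factors of ∂_1 are all 1, so H_0 ≅ Z.
  H_1: rank ker ∂_1 − rank ∂_2 = (27 − 8) − 18 = 1, and ∂_2 has invariant factor 2 > 1, so H_1 ≅ Z ⊕ Z/2.
  H_2: rank ker ∂_2 − rank ∂_3 = (18 − 18) − 0 = 0, and there is no ∂_3, so H_2 ≅ 0.

(K is a triangulation of the Klein bottle.)

Hence the Betti numbers are b_0 = 1, b_1 = 1, b_2 = 0.

b_0 = 1, b_1 = 1, b_2 = 0.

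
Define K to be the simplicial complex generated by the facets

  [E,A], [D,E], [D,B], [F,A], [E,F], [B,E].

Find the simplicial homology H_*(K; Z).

We work with the vertex ordering A < B < D < E < F. The simplices of K, each written with vertices in increasing order, are:

  0-simplices (5): A, B, D, E, F
  1-simplices (6): AE, AF, BD, BE, DE, EF

so the chain groups are C_0 ≅ Z^5, C_1 ≅ Z^6.

Boundary ∂_1: C_1 → C_0 maps an edge to its endpoints' difference, ∂[p,q] = q − p.
The resulting 5×6 matrix has rank 4, and its Smith normal form has invariant factors (1,1,1,1).

Now H_k = ker ∂_k / im ∂_{k+1}, so:

  H_0: rank C_0 − rank ∂_1 = 5 − 4 = 1, and the invariant factors of ∂_1 are all 1, so H_0 = Z.
  H_1: rank ker ∂_1 − rank ∂_2 = (6 − 4) − 0 = 2, and there is no ∂_2, so H_1 = Z^2.

H_0 = Z,  H_1 = Z^2.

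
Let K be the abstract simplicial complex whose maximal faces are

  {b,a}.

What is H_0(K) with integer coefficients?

Fix the vertex order a < b and write every simplex with vertices in increasing order. Then dim K = 1 and the simplices of K are:

  0-simplices (2): a, b
  1-simplices (1): ab

so the chain groups are C_0 ≅ Z^2, C_1 ≅ Z^1.

Boundary ∂_1: C_1 → C_0 maps an edge to its endpoints' difference, ∂[p,q] = q − p.
The 2×1 boundary matrix has rank 1 and Smith normal form diag(1).

Now H_k = ker ∂_k / im ∂_{k+1}, so:

  H_0: rank C_0 − rank ∂_1 = 2 − 1 = 1, and the invariant factors of ∂_1 are all 1, so H_0 ≅ Z.

(K is a triangulation of the 1-simplex.)

H_0 = Z.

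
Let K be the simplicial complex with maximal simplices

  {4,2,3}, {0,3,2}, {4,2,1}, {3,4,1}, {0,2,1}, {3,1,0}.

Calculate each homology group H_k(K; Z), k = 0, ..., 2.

H_0 = Z,  H_1 = 0,  H_2 = Z.

We work with the vertex ordering 0 < 1 < 2 < 3 < 4. The simplices of K, each written with vertices in increasing order, are:

  0-simplices (5): [0], [1], [2], [3], [4]
  1-simplices (9): [0,1], [0,2], [0,3], [1,2], [1,3], [1,4], [2,3], [2,4], [3,4]
  2-simplices (6): [0,1,2], [0,1,3], [0,2,3], [1,2,4], [1,3,4], [2,3,4]

giving chain groups C_0 ≅ Z^5, C_1 ≅ Z^9, C_2 ≅ Z^6.

The boundary map ∂_1: C_1 → C_0 sends each edge [p,q] (with p < q) to q − p.
The resulting 5×9 matrix has rank 4, and its Smith normal form has invariant factors (1,1,1,1).

∂_2: C_2 → C_1 acts by ∂[p,q,r] = [q,r] − [p,r] + [p,q]. For instance
  ∂[0,1,3] = [1,3] − [0,3] + [0,1],
  ∂[0,2,3] = [2,3] − [0,3] + [0,2].
This gives a 9×6 integer matrix of rank 5; reducing to Smith normal form yields diagonal entries (1,1,1,1,1).

From H_k ≅ ker(∂_k) / im(∂_{k+1}) we obtain:

  H_0: rank C_0 − rank ∂_1 = 5 − 4 = 1, and the invariant factors of ∂_1 are all 1, so H_0 = Z.
  H_1: rank ker ∂_1 − rank ∂_2 = (9 − 4) − 5 = 0, and the invariant factors of ∂_2 are all 1, so H_1 = 0.
  H_2: rank ker ∂_2 − rank ∂_3 = (6 − 5) − 0 = 1, and there is no ∂_3, so H_2 = Z.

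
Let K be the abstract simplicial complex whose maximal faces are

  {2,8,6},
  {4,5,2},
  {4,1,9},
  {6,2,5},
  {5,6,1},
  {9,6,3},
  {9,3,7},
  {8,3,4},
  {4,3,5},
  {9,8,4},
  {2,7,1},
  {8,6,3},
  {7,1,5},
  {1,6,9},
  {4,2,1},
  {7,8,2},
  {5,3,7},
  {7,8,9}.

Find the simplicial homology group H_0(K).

Fix the vertex order 1 < 2 < 3 < 4 < 5 < 6 < 7 < 8 < 9 and write every simplex with vertices in increasing order. Then dim K = 2 and the simplices of K are:

  0-simplices (9): [1], [2], [3], [4], [5], [6], [7], [8], [9]
  1-simplices (27): (27 of them)
  2-simplices (18): [1,2,4], [1,2,7], [1,4,9], [1,5,6], [1,5,7], [1,6,9], [2,4,5], [2,5,6], [2,6,8], [2,7,8], [3,4,5], [3,4,8], [3,5,7], [3,6,8], [3,6,9], [3,7,9], [4,8,9], [7,8,9]

giving chain groups C_0 ≅ Z^9, C_1 ≅ Z^27, C_2 ≅ Z^18.

∂_1: C_1 → C_0 is given by ∂[p,q] = [q] − [p].
This gives a 9×27 integer matrix of rank 8; reducing to Smith normal form yields diagonal entries (1,1,1,1,1,1,1,1).

The boundary map ∂_2: C_2 → C_1 acts by ∂[p,q,r] = [q,r] − [p,r] + [p,q]. For instance
  ∂[3,7,9] = [7,9] − [3,9] + [3,7],
  ∂[2,5,6] = [5,6] − [2,6] + [2,5].
The resulting 27×18 matrix has rank 18, and its Smith normal form has invariant factors (1,1,1,1,1,1,1,1,1,1,1,1,1,1,1,1,1,2).

Now H_k = ker ∂_k / im ∂_{k+1}, so:

  H_0: rank C_0 − rank ∂_1 = 9 − 8 = 1, and the invariant factors of ∂_1 are all 1, so H_0 = Z.

H_0 = Z.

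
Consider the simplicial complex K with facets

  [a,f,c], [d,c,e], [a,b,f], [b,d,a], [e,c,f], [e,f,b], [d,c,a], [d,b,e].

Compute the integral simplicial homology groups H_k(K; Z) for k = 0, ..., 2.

H_0 = Z,  H_1 = 0,  H_2 = Z.

We work with the vertex ordering a < b < c < d < e < f. The simplices of K, each written with vertices in increasing order, are:

  0-simplices (6): a, b, c, d, e, f
  1-simplices (12): ab, ac, ad, af, bd, be, bf, cd, ce, cf, de, ef
  2-simplices (8): abd, abf, acd, acf, bde, bef, cde, cef

Hence C_0 ≅ Z^6, C_1 ≅ Z^12, C_2 ≅ Z^8.

Boundary ∂_1: C_1 → C_0 maps an edge to its endpoints' difference, ∂[p,q] = q − p. For instance
  ∂be = e − b.
The resulting 6×12 matrix has rank 5, and its Smith normal form has invariant factors (1,1,1,1,1).

Boundary ∂_2: C_2 → C_1 maps a triangle to the signed sum of its edges. For instance
  ∂bef = ef − bf + be,
  ∂bde = de − be + bd.
The 12×8 boundary matrix has rank 7 and Smith normal form diag(1,1,1,1,1,1,1).

From H_k ≅ ker(∂_k) / im(∂_{k+1}) we obtain:

  H_0: rank C_0 − rank ∂_1 = 6 − 5 = 1, and the invariant factors of ∂_1 are all 1, so H_0 ≅ Z.
  H_1: rank ker ∂_1 − rank ∂_2 = (12 − 5) − 7 = 0, and the invariant factors of ∂_2 are all 1, so H_1 ≅ 0.
  H_2: rank ker ∂_2 − rank ∂_3 = (8 − 7) − 0 = 1, and there is no ∂_3, so H_2 ≅ Z.

As a check, the Euler characteristic is 6 − 12 + 8 = 2, which agrees with 1 − 0 + 1 = 2.
(K is a triangulation of the 2-sphere S^2.)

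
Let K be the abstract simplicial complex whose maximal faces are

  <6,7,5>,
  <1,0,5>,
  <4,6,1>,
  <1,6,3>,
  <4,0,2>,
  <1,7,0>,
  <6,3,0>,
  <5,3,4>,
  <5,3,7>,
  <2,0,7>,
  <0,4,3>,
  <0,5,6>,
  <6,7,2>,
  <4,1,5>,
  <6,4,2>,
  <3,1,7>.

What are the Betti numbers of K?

Fix the vertex order 0 < 1 < 2 < 3 < 4 < 5 < 6 < 7 and write every simplex with vertices in increasing order. Then dim K = 2 and the simplices of K are:

  0-simplices (8): [0], [1], [2], [3], [4], [5], [6], [7]
  1-simplices (24): (24 of them)
  2-simplices (16): [0,1,5], [0,1,7], [0,2,4], [0,2,7], [0,3,4], [0,3,6], [0,5,6], [1,3,6], [1,3,7], [1,4,5], [1,4,6], [2,4,6], [2,6,7], [3,4,5], [3,5,7], [5,6,7]

giving chain groups C_0 ≅ Z^8, C_1 ≅ Z^24, C_2 ≅ Z^16.

The boundary map ∂_1: C_1 → C_0 is given by ∂[p,q] = [q] − [p].
This gives a 8×24 integer matrix of rank 7; reducing to Smith normal form yields diagonal entries (1,1,1,1,1,1,1).

The boundary map ∂_2: C_2 → C_1 acts by ∂[p,q,r] = [q,r] − [p,r] + [p,q]. For instance
  ∂[0,3,4] = [3,4] − [0,4] + [0,3],
  ∂[1,4,6] = [4,6] − [1,6] + [1,4].
The 24×16 boundary matrix has rank 15 and Smith normal form diag(1,1,1,1,1,1,1,1,1,1,1,1,1,1,1).

Reading off H_k = ker ∂_k / im ∂_{k+1}:

  H_0: rank C_0 − rank ∂_1 = 8 − 7 = 1, and the invariant factors of ∂_1 are all 1, so H_0 = Z.
  H_1: rank ker ∂_1 − rank ∂_2 = (24 − 7) − 15 = 2, and the invariant factors of ∂_2 are all 1, so H_1 = Z^2.
  H_2: rank ker ∂_2 − rank ∂_3 = (16 − 15) − 0 = 1, and there is no ∂_3, so H_2 = Z.

Hence the Betti numbers are b_0 = 1, b_1 = 2, b_2 = 1.

b_0 = 1, b_1 = 2, b_2 = 1.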